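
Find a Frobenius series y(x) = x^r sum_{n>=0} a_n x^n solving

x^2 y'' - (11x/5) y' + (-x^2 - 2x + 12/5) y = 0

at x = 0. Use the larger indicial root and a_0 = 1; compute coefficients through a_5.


Write in Frobenius form y'' + (p(x)/x) y' + (q(x)/x^2) y = 0:
  p(x) = -11/5,  q(x) = -x^2 - 2x + 12/5.
Indicial equation: r(r-1) + (-11/5) r + (12/5) = 0 -> roots r_1 = 2, r_2 = 6/5.
Take r = r_1 = 2. Let y(x) = x^r sum_{n>=0} a_n x^n with a_0 = 1.
Substitute y = x^r sum a_n x^n and match x^{r+n}. The recurrence is
  D(n) a_n - 2 a_{n-1} - 1 a_{n-2} = 0,  where D(n) = (r+n)(r+n-1) + (-11/5)(r+n) + (12/5).
  a_n = [2 a_{n-1} + 1 a_{n-2}] / D(n).
Since the indicial polynomial factors as (r - r_1)(r - r_2), D(n) = (r_1 + n - r_1)(r_1 + n - r_2) = n(n + 4/5).
Evaluating step by step (a_0 = 1):
  n = 1: D(1) = 1(1 + 4/5) = 9/5; numerator = 2(1) = 2; a_1 = (2)/(9/5) = 10/9
  n = 2: D(2) = 2(2 + 4/5) = 28/5; numerator = 2(10/9) + 1(1) = 29/9; a_2 = (29/9)/(28/5) = 145/252
  n = 3: D(3) = 3(3 + 4/5) = 57/5; numerator = 2(145/252) + 1(10/9) = 95/42; a_3 = (95/42)/(57/5) = 25/126
  n = 4: D(4) = 4(4 + 4/5) = 96/5; numerator = 2(25/126) + 1(145/252) = 35/36; a_4 = (35/36)/(96/5) = 175/3456
  n = 5: D(5) = 5(5 + 4/5) = 29; numerator = 2(175/3456) + 1(25/126) = 3625/12096; a_5 = (3625/12096)/(29) = 125/12096

r = 2; a_0 = 1; a_1 = 10/9; a_2 = 145/252; a_3 = 25/126; a_4 = 175/3456; a_5 = 125/12096


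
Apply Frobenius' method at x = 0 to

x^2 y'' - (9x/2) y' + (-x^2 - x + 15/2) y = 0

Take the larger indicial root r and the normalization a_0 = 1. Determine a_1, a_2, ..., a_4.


Write in Frobenius form y'' + (p(x)/x) y' + (q(x)/x^2) y = 0:
  p(x) = -9/2,  q(x) = -x^2 - x + 15/2.
Indicial equation: r(r-1) + (-9/2) r + (15/2) = 0 -> roots r_1 = 3, r_2 = 5/2.
Take r = r_1 = 3. Let y(x) = x^r sum_{n>=0} a_n x^n with a_0 = 1.
Substitute y = x^r sum a_n x^n and match x^{r+n}. The recurrence is
  D(n) a_n - 1 a_{n-1} - 1 a_{n-2} = 0,  where D(n) = (r+n)(r+n-1) + (-9/2)(r+n) + (15/2).
  a_n = [1 a_{n-1} + 1 a_{n-2}] / D(n).
Since the indicial polynomial factors as (r - r_1)(r - r_2), D(n) = (r_1 + n - r_1)(r_1 + n - r_2) = n(n + 1/2).
Evaluating step by step (a_0 = 1):
  n = 1: D(1) = 1(1 + 1/2) = 3/2; numerator = 1(1) = 1; a_1 = (1)/(3/2) = 2/3
  n = 2: D(2) = 2(2 + 1/2) = 5; numerator = 1(2/3) + 1(1) = 5/3; a_2 = (5/3)/(5) = 1/3
  n = 3: D(3) = 3(3 + 1/2) = 21/2; numerator = 1(1/3) + 1(2/3) = 1; a_3 = (1)/(21/2) = 2/21
  n = 4: D(4) = 4(4 + 1/2) = 18; numerator = 1(2/21) + 1(1/3) = 3/7; a_4 = (3/7)/(18) = 1/42

r = 3; a_0 = 1; a_1 = 2/3; a_2 = 1/3; a_3 = 2/21; a_4 = 1/42


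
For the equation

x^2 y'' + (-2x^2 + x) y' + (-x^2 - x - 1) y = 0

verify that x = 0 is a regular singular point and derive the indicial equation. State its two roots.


Divide by x^2 to reach normal form y'' + P_1(x) y' + P_2(x) y = 0 with P_1(x) = -2 + 1/x and P_2(x) = -1 - 1/x - 1/x^2.
x = 0 is a singular point because the y'-coefficient -2 + 1/x has a pole at x = 0 and the y-coefficient -1 - 1/x - 1/x^2 has a pole at x = 0.
It is a regular singular point because x P_1(x) = p(x) = 1 - 2x and x^2 P_2(x) = q(x) = -x^2 - x - 1 are polynomials, hence analytic at x = 0.
p(0) = 1,  q(0) = -1.
Indicial equation: r(r-1) + p(0) r + q(0) = 0, i.e. r^2 + (p(0) - 1) r + q(0) = 0, i.e. r^2 - 1 = 0.
Discriminant: (0)^2 - 4(-1) = 4, so r = (0 ± 2)/2.
Solving: r_1 = 1, r_2 = -1.

indicial: r^2 - 1 = 0; roots r_1 = 1, r_2 = -1


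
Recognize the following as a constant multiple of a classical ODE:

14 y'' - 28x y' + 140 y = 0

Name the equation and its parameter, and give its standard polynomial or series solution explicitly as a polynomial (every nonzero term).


All three coefficients share the factor 14; dividing through by 14 gives  y'' - 2x y' + 10 y = 0.
This matches the Hermite equation y'' - 2x y' + 2n y = 0 with 2n = 10, so n = 5; the polynomial solution is H_5(x).
With y = sum_k a_k x^k, matching x^k gives (k+2)(k+1) a_{k+2} = 2(k - n) a_k = 2(k - 5) a_k. The right side vanishes at k = 5, so the series with the parity of 5 terminates at degree 5.
Standard normalization: leading coefficient of H_n is 2^n, so a_5 = 2^5 = 32. Work downward with a_k = (k+1)(k+2) a_{k+2} / (2(k - n)):
  a_3 = (4)(5)(32) / (2(3 - 5)) = 640/(-4) = -160
  a_1 = (2)(3)(-160) / (2(1 - 5)) = -960/(-8) = 120
Hence H_5(x) = 32 x^5 - 160 x^3 + 120 x.

H_5(x); series = 32 x^5 - 160 x^3 + 120 x


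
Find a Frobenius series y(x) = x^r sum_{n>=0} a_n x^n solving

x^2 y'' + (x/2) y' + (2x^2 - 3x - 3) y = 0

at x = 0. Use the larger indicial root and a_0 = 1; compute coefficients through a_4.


Write in Frobenius form y'' + (p(x)/x) y' + (q(x)/x^2) y = 0:
  p(x) = 1/2,  q(x) = 2x^2 - 3x - 3.
Indicial equation: r(r-1) + (1/2) r + (-3) = 0 -> roots r_1 = 2, r_2 = -3/2.
Take r = r_1 = 2. Let y(x) = x^r sum_{n>=0} a_n x^n with a_0 = 1.
Substitute y = x^r sum a_n x^n and match x^{r+n}. The recurrence is
  D(n) a_n - 3 a_{n-1} + 2 a_{n-2} = 0,  where D(n) = (r+n)(r+n-1) + (1/2)(r+n) + (-3).
  a_n = [3 a_{n-1} - 2 a_{n-2}] / D(n).
Since the indicial polynomial factors as (r - r_1)(r - r_2), D(n) = (r_1 + n - r_1)(r_1 + n - r_2) = n(n + 7/2).
Evaluating step by step (a_0 = 1):
  n = 1: D(1) = 1(1 + 7/2) = 9/2; numerator = 3(1) = 3; a_1 = (3)/(9/2) = 2/3
  n = 2: D(2) = 2(2 + 7/2) = 11; numerator = 3(2/3) - 2(1) = 0; a_2 = (0)/(11) = 0
  n = 3: D(3) = 3(3 + 7/2) = 39/2; numerator = 3(0) - 2(2/3) = -4/3; a_3 = (-4/3)/(39/2) = -8/117
  n = 4: D(4) = 4(4 + 7/2) = 30; numerator = 3(-8/117) - 2(0) = -8/39; a_4 = (-8/39)/(30) = -4/585

r = 2; a_0 = 1; a_1 = 2/3; a_2 = 0; a_3 = -8/117; a_4 = -4/585


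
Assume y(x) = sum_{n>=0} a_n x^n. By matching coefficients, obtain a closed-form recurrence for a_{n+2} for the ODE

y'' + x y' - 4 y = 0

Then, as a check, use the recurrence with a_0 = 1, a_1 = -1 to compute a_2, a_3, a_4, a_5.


Substitute y = sum_n a_n x^n.
y''(x) has coefficient (n+2)(n+1) a_{n+2} at x^n;
x y'(x) has coefficient n a_n at x^n (shift);
-4 y(x) has coefficient -4 a_n at x^n.
Matching x^n: (n+2)(n+1) a_{n+2} + (n - 4) a_n = 0.
Thus a_{n+2} = (-n + 4) / ((n+1)(n+2)) * a_n.

Check with a_0 = 1, a_1 = -1 (apply the recurrence for n = 0, 1, 2, 3): a_0 = 1, a_1 = -1, a_2 = 2, a_3 = -1/2, a_4 = 1/3, a_5 = -1/40.

a_(n+2) = (-n + 4) / ((n+1)(n+2)) * a_n; check: a_0 = 1, a_1 = -1, a_2 = 2, a_3 = -1/2, a_4 = 1/3, a_5 = -1/40


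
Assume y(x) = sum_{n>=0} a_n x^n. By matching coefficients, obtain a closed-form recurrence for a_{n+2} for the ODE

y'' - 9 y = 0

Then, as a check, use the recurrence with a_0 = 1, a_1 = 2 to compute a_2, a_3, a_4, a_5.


Substitute y = sum_n a_n x^n into y'' + (const) y = 0.
y''(x) = sum_{n>=0} (n+2)(n+1) a_{n+2} x^n.
The ODE becomes sum_n [(n+2)(n+1) a_{n+2} - 9 a_n] x^n = 0.
Setting each coefficient to zero gives the recurrence:
  (n+2)(n+1) a_{n+2} - 9 a_n = 0,
  a_{n+2} = 9 / ((n+1)(n+2)) a_n.

Check with a_0 = 1, a_1 = 2 (apply the recurrence for n = 0, 1, 2, 3): a_0 = 1, a_1 = 2, a_2 = 9/2, a_3 = 3, a_4 = 27/8, a_5 = 27/20.

a_{n+2} = 9/((n+1)(n+2)) * a_n; check: a_0 = 1, a_1 = 2, a_2 = 9/2, a_3 = 3, a_4 = 27/8, a_5 = 27/20


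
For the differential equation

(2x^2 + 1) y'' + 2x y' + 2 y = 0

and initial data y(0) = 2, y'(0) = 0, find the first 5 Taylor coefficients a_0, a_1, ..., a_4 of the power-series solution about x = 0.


Ansatz: y(x) = sum_{n>=0} a_n x^n, so y'(x) = sum_{n>=1} n a_n x^(n-1) and y''(x) = sum_{n>=2} n(n-1) a_n x^(n-2).
Substitute into P(x) y'' + Q(x) y' + R(x) y = 0 with P(x) = 2x^2 + 1, Q(x) = 2x, R(x) = 2, and match powers of x.
Initial conditions: a_0 = 2, a_1 = 0.
Setting the coefficient of each power of x to zero and solving order by order (substituting the coefficients already found):
  x^0: 2 a_2 + 2 a_0 = 0  ->  2 a_2 = -2 a_0 = -4  ->  a_2 = -2
  x^1: 6 a_3 + 4 a_1 = 0  ->  6 a_3 = -4 a_1 = 0  ->  a_3 = 0
  x^2: 12 a_4 + 10 a_2 = 0  ->  12 a_4 = -10 a_2 = 20  ->  a_4 = 5/3
Truncated series: y(x) = 2 - 2 x^2 + (5/3) x^4 + O(x^5).

a_0 = 2; a_1 = 0; a_2 = -2; a_3 = 0; a_4 = 5/3


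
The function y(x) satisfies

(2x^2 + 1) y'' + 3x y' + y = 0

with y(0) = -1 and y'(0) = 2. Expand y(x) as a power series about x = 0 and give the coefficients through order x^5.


Ansatz: y(x) = sum_{n>=0} a_n x^n, so y'(x) = sum_{n>=1} n a_n x^(n-1) and y''(x) = sum_{n>=2} n(n-1) a_n x^(n-2).
Substitute into P(x) y'' + Q(x) y' + R(x) y = 0 with P(x) = 2x^2 + 1, Q(x) = 3x, R(x) = 1, and match powers of x.
Initial conditions: a_0 = -1, a_1 = 2.
Setting the coefficient of each power of x to zero and solving order by order (substituting the coefficients already found):
  x^0: 2 a_2 + a_0 = 0  ->  2 a_2 = -a_0 = 1  ->  a_2 = 1/2
  x^1: 6 a_3 + 4 a_1 = 0  ->  6 a_3 = -4 a_1 = -8  ->  a_3 = -4/3
  x^2: 12 a_4 + 11 a_2 = 0  ->  12 a_4 = -11 a_2 = -11/2  ->  a_4 = -11/24
  x^3: 20 a_5 + 22 a_3 = 0  ->  20 a_5 = -22 a_3 = 88/3  ->  a_5 = 22/15
Truncated series: y(x) = -1 + 2 x + (1/2) x^2 - (4/3) x^3 - (11/24) x^4 + (22/15) x^5 + O(x^6).

a_0 = -1; a_1 = 2; a_2 = 1/2; a_3 = -4/3; a_4 = -11/24; a_5 = 22/15


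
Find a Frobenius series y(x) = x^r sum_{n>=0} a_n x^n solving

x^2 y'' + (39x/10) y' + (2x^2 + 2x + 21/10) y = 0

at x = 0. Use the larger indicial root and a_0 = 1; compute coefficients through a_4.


Write in Frobenius form y'' + (p(x)/x) y' + (q(x)/x^2) y = 0:
  p(x) = 39/10,  q(x) = 2x^2 + 2x + 21/10.
Indicial equation: r(r-1) + (39/10) r + (21/10) = 0 -> roots r_1 = -7/5, r_2 = -3/2.
Take r = r_1 = -7/5. Let y(x) = x^r sum_{n>=0} a_n x^n with a_0 = 1.
Substitute y = x^r sum a_n x^n and match x^{r+n}. The recurrence is
  D(n) a_n + 2 a_{n-1} + 2 a_{n-2} = 0,  where D(n) = (r+n)(r+n-1) + (39/10)(r+n) + (21/10).
  a_n = [-2 a_{n-1} - 2 a_{n-2}] / D(n).
Since the indicial polynomial factors as (r - r_1)(r - r_2), D(n) = (r_1 + n - r_1)(r_1 + n - r_2) = n(n + 1/10).
Evaluating step by step (a_0 = 1):
  n = 1: D(1) = 1(1 + 1/10) = 11/10; numerator = -2(1) = -2; a_1 = (-2)/(11/10) = -20/11
  n = 2: D(2) = 2(2 + 1/10) = 21/5; numerator = -2(-20/11) - 2(1) = 18/11; a_2 = (18/11)/(21/5) = 30/77
  n = 3: D(3) = 3(3 + 1/10) = 93/10; numerator = -2(30/77) - 2(-20/11) = 20/7; a_3 = (20/7)/(93/10) = 200/651
  n = 4: D(4) = 4(4 + 1/10) = 82/5; numerator = -2(200/651) - 2(30/77) = -9980/7161; a_4 = (-9980/7161)/(82/5) = -24950/293601

r = -7/5; a_0 = 1; a_1 = -20/11; a_2 = 30/77; a_3 = 200/651; a_4 = -24950/293601


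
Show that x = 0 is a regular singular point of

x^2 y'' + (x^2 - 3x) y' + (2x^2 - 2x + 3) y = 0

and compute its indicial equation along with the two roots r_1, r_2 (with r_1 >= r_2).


Divide by x^2 to reach normal form y'' + P_1(x) y' + P_2(x) y = 0 with P_1(x) = 1 - 3/x and P_2(x) = 2 - 2/x + 3/x^2.
x = 0 is a singular point because the y'-coefficient 1 - 3/x has a pole at x = 0 and the y-coefficient 2 - 2/x + 3/x^2 has a pole at x = 0.
It is a regular singular point because x P_1(x) = p(x) = x - 3 and x^2 P_2(x) = q(x) = 2x^2 - 2x + 3 are polynomials, hence analytic at x = 0.
p(0) = -3,  q(0) = 3.
Indicial equation: r(r-1) + p(0) r + q(0) = 0, i.e. r^2 + (p(0) - 1) r + q(0) = 0, i.e. r^2 - 4 r + 3 = 0.
Discriminant: (-4)^2 - 4(3) = 4, so r = (4 ± 2)/2.
Solving: r_1 = 3, r_2 = 1.

indicial: r^2 - 4 r + 3 = 0; roots r_1 = 3, r_2 = 1


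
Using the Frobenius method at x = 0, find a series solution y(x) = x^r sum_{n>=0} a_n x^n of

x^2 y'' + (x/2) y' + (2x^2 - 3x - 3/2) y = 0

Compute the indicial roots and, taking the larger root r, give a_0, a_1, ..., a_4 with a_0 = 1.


Write in Frobenius form y'' + (p(x)/x) y' + (q(x)/x^2) y = 0:
  p(x) = 1/2,  q(x) = 2x^2 - 3x - 3/2.
Indicial equation: r(r-1) + (1/2) r + (-3/2) = 0 -> roots r_1 = 3/2, r_2 = -1.
Take r = r_1 = 3/2. Let y(x) = x^r sum_{n>=0} a_n x^n with a_0 = 1.
Substitute y = x^r sum a_n x^n and match x^{r+n}. The recurrence is
  D(n) a_n - 3 a_{n-1} + 2 a_{n-2} = 0,  where D(n) = (r+n)(r+n-1) + (1/2)(r+n) + (-3/2).
  a_n = [3 a_{n-1} - 2 a_{n-2}] / D(n).
Since the indicial polynomial factors as (r - r_1)(r - r_2), D(n) = (r_1 + n - r_1)(r_1 + n - r_2) = n(n + 5/2).
Evaluating step by step (a_0 = 1):
  n = 1: D(1) = 1(1 + 5/2) = 7/2; numerator = 3(1) = 3; a_1 = (3)/(7/2) = 6/7
  n = 2: D(2) = 2(2 + 5/2) = 9; numerator = 3(6/7) - 2(1) = 4/7; a_2 = (4/7)/(9) = 4/63
  n = 3: D(3) = 3(3 + 5/2) = 33/2; numerator = 3(4/63) - 2(6/7) = -32/21; a_3 = (-32/21)/(33/2) = -64/693
  n = 4: D(4) = 4(4 + 5/2) = 26; numerator = 3(-64/693) - 2(4/63) = -40/99; a_4 = (-40/99)/(26) = -20/1287

r = 3/2; a_0 = 1; a_1 = 6/7; a_2 = 4/63; a_3 = -64/693; a_4 = -20/1287


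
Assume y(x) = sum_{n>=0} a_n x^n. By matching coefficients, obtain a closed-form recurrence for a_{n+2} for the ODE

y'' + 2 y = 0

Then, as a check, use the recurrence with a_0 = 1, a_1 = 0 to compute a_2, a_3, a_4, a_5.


Substitute y = sum_n a_n x^n into y'' + (const) y = 0.
y''(x) = sum_{n>=0} (n+2)(n+1) a_{n+2} x^n.
The ODE becomes sum_n [(n+2)(n+1) a_{n+2} + 2 a_n] x^n = 0.
Setting each coefficient to zero gives the recurrence:
  (n+2)(n+1) a_{n+2} + 2 a_n = 0,
  a_{n+2} = -2 / ((n+1)(n+2)) a_n.

Check with a_0 = 1, a_1 = 0 (apply the recurrence for n = 0, 1, 2, 3): a_0 = 1, a_1 = 0, a_2 = -1, a_3 = 0, a_4 = 1/6, a_5 = 0.

a_{n+2} = -2/((n+1)(n+2)) * a_n; check: a_0 = 1, a_1 = 0, a_2 = -1, a_3 = 0, a_4 = 1/6, a_5 = 0


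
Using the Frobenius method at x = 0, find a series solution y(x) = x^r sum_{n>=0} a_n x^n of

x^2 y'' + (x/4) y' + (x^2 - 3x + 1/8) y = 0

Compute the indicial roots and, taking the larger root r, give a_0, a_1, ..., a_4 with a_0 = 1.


Write in Frobenius form y'' + (p(x)/x) y' + (q(x)/x^2) y = 0:
  p(x) = 1/4,  q(x) = x^2 - 3x + 1/8.
Indicial equation: r(r-1) + (1/4) r + (1/8) = 0 -> roots r_1 = 1/2, r_2 = 1/4.
Take r = r_1 = 1/2. Let y(x) = x^r sum_{n>=0} a_n x^n with a_0 = 1.
Substitute y = x^r sum a_n x^n and match x^{r+n}. The recurrence is
  D(n) a_n - 3 a_{n-1} + 1 a_{n-2} = 0,  where D(n) = (r+n)(r+n-1) + (1/4)(r+n) + (1/8).
  a_n = [3 a_{n-1} - 1 a_{n-2}] / D(n).
Since the indicial polynomial factors as (r - r_1)(r - r_2), D(n) = (r_1 + n - r_1)(r_1 + n - r_2) = n(n + 1/4).
Evaluating step by step (a_0 = 1):
  n = 1: D(1) = 1(1 + 1/4) = 5/4; numerator = 3(1) = 3; a_1 = (3)/(5/4) = 12/5
  n = 2: D(2) = 2(2 + 1/4) = 9/2; numerator = 3(12/5) - 1(1) = 31/5; a_2 = (31/5)/(9/2) = 62/45
  n = 3: D(3) = 3(3 + 1/4) = 39/4; numerator = 3(62/45) - 1(12/5) = 26/15; a_3 = (26/15)/(39/4) = 8/45
  n = 4: D(4) = 4(4 + 1/4) = 17; numerator = 3(8/45) - 1(62/45) = -38/45; a_4 = (-38/45)/(17) = -38/765

r = 1/2; a_0 = 1; a_1 = 12/5; a_2 = 62/45; a_3 = 8/45; a_4 = -38/765


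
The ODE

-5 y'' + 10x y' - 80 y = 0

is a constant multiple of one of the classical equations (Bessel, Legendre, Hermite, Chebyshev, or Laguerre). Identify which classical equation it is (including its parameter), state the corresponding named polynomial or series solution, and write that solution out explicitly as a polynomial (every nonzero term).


All three coefficients share the factor -5; dividing through by -5 gives  y'' - 2x y' + 16 y = 0.
This matches the Hermite equation y'' - 2x y' + 2n y = 0 with 2n = 16, so n = 8; the polynomial solution is H_8(x).
With y = sum_k a_k x^k, matching x^k gives (k+2)(k+1) a_{k+2} = 2(k - n) a_k = 2(k - 8) a_k. The right side vanishes at k = 8, so the series with the parity of 8 terminates at degree 8.
Standard normalization: leading coefficient of H_n is 2^n, so a_8 = 2^8 = 256. Work downward with a_k = (k+1)(k+2) a_{k+2} / (2(k - n)):
  a_6 = (7)(8)(256) / (2(6 - 8)) = 14336/(-4) = -3584
  a_4 = (5)(6)(-3584) / (2(4 - 8)) = -107520/(-8) = 13440
  a_2 = (3)(4)(13440) / (2(2 - 8)) = 161280/(-12) = -13440
  a_0 = (1)(2)(-13440) / (2(0 - 8)) = -26880/(-16) = 1680
Hence H_8(x) = 256 x^8 - 3584 x^6 + 13440 x^4 - 13440 x^2 + 1680.

H_8(x); series = 256 x^8 - 3584 x^6 + 13440 x^4 - 13440 x^2 + 1680


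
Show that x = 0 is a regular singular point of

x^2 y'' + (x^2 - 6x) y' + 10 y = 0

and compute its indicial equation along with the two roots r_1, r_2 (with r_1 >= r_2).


Divide by x^2 to reach normal form y'' + P_1(x) y' + P_2(x) y = 0 with P_1(x) = 1 - 6/x and P_2(x) = 10/x^2.
x = 0 is a singular point because the y'-coefficient 1 - 6/x has a pole at x = 0 and the y-coefficient 10/x^2 has a pole at x = 0.
It is a regular singular point because x P_1(x) = p(x) = x - 6 and x^2 P_2(x) = q(x) = 10 are polynomials, hence analytic at x = 0.
p(0) = -6,  q(0) = 10.
Indicial equation: r(r-1) + p(0) r + q(0) = 0, i.e. r^2 + (p(0) - 1) r + q(0) = 0, i.e. r^2 - 7 r + 10 = 0.
Discriminant: (-7)^2 - 4(10) = 9, so r = (7 ± 3)/2.
Solving: r_1 = 5, r_2 = 2.

indicial: r^2 - 7 r + 10 = 0; roots r_1 = 5, r_2 = 2


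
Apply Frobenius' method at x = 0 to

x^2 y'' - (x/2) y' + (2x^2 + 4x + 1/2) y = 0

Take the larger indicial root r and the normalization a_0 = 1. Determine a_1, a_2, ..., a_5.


Write in Frobenius form y'' + (p(x)/x) y' + (q(x)/x^2) y = 0:
  p(x) = -1/2,  q(x) = 2x^2 + 4x + 1/2.
Indicial equation: r(r-1) + (-1/2) r + (1/2) = 0 -> roots r_1 = 1, r_2 = 1/2.
Take r = r_1 = 1. Let y(x) = x^r sum_{n>=0} a_n x^n with a_0 = 1.
Substitute y = x^r sum a_n x^n and match x^{r+n}. The recurrence is
  D(n) a_n + 4 a_{n-1} + 2 a_{n-2} = 0,  where D(n) = (r+n)(r+n-1) + (-1/2)(r+n) + (1/2).
  a_n = [-4 a_{n-1} - 2 a_{n-2}] / D(n).
Since the indicial polynomial factors as (r - r_1)(r - r_2), D(n) = (r_1 + n - r_1)(r_1 + n - r_2) = n(n + 1/2).
Evaluating step by step (a_0 = 1):
  n = 1: D(1) = 1(1 + 1/2) = 3/2; numerator = -4(1) = -4; a_1 = (-4)/(3/2) = -8/3
  n = 2: D(2) = 2(2 + 1/2) = 5; numerator = -4(-8/3) - 2(1) = 26/3; a_2 = (26/3)/(5) = 26/15
  n = 3: D(3) = 3(3 + 1/2) = 21/2; numerator = -4(26/15) - 2(-8/3) = -8/5; a_3 = (-8/5)/(21/2) = -16/105
  n = 4: D(4) = 4(4 + 1/2) = 18; numerator = -4(-16/105) - 2(26/15) = -20/7; a_4 = (-20/7)/(18) = -10/63
  n = 5: D(5) = 5(5 + 1/2) = 55/2; numerator = -4(-10/63) - 2(-16/105) = 296/315; a_5 = (296/315)/(55/2) = 592/17325

r = 1; a_0 = 1; a_1 = -8/3; a_2 = 26/15; a_3 = -16/105; a_4 = -10/63; a_5 = 592/17325


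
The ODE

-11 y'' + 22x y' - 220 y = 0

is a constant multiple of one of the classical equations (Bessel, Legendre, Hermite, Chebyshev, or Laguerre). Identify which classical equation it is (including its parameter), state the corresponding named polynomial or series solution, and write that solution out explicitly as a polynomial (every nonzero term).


All three coefficients share the factor -11; dividing through by -11 gives  y'' - 2x y' + 20 y = 0.
This matches the Hermite equation y'' - 2x y' + 2n y = 0 with 2n = 20, so n = 10; the polynomial solution is H_10(x).
With y = sum_k a_k x^k, matching x^k gives (k+2)(k+1) a_{k+2} = 2(k - n) a_k = 2(k - 10) a_k. The right side vanishes at k = 10, so the series with the parity of 10 terminates at degree 10.
Standard normalization: leading coefficient of H_n is 2^n, so a_10 = 2^10 = 1024. Work downward with a_k = (k+1)(k+2) a_{k+2} / (2(k - n)):
  a_8 = (9)(10)(1024) / (2(8 - 10)) = 92160/(-4) = -23040
  a_6 = (7)(8)(-23040) / (2(6 - 10)) = -1290240/(-8) = 161280
  a_4 = (5)(6)(161280) / (2(4 - 10)) = 4838400/(-12) = -403200
  a_2 = (3)(4)(-403200) / (2(2 - 10)) = -4838400/(-16) = 302400
  a_0 = (1)(2)(302400) / (2(0 - 10)) = 604800/(-20) = -30240
Hence H_10(x) = 1024 x^10 - 23040 x^8 + 161280 x^6 - 403200 x^4 + 302400 x^2 - 30240.

H_10(x); series = 1024 x^10 - 23040 x^8 + 161280 x^6 - 403200 x^4 + 302400 x^2 - 30240


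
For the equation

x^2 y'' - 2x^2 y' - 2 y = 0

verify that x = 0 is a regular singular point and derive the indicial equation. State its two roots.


Divide by x^2 to reach normal form y'' + P_1(x) y' + P_2(x) y = 0 with P_1(x) = -2 and P_2(x) = -2/x^2.
x = 0 is a singular point because the y-coefficient -2/x^2 has a pole at x = 0.
It is a regular singular point because x P_1(x) = p(x) = -2x and x^2 P_2(x) = q(x) = -2 are polynomials, hence analytic at x = 0.
p(0) = 0,  q(0) = -2.
Indicial equation: r(r-1) + p(0) r + q(0) = 0, i.e. r^2 + (p(0) - 1) r + q(0) = 0, i.e. r^2 - 1 r - 2 = 0.
Discriminant: (-1)^2 - 4(-2) = 9, so r = (1 ± 3)/2.
Solving: r_1 = 2, r_2 = -1.

indicial: r^2 - 1 r - 2 = 0; roots r_1 = 2, r_2 = -1


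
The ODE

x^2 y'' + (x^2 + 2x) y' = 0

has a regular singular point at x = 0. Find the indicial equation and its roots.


Divide by x^2 to reach normal form y'' + P_1(x) y' + P_2(x) y = 0 with P_1(x) = 1 + 2/x and P_2(x) = 0.
x = 0 is a singular point because the y'-coefficient 1 + 2/x has a pole at x = 0.
It is a regular singular point because x P_1(x) = p(x) = x + 2 and x^2 P_2(x) = q(x) = 0 are polynomials, hence analytic at x = 0.
p(0) = 2,  q(0) = 0.
Indicial equation: r(r-1) + p(0) r + q(0) = 0, i.e. r^2 + (p(0) - 1) r + q(0) = 0, i.e. r^2 + 1 r = 0.
Discriminant: (1)^2 - 4(0) = 1, so r = (-1 ± 1)/2.
Solving: r_1 = 0, r_2 = -1.

indicial: r^2 + 1 r = 0; roots r_1 = 0, r_2 = -1


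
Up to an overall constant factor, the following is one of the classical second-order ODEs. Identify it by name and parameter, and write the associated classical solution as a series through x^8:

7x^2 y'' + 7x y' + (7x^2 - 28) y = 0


All three coefficients share the factor 7; dividing through by 7 gives  x^2 y'' + x y' + (x^2 - 4) y = 0.
This matches the Bessel equation x^2 y'' + x y' + (x^2 - nu^2) y = 0 with nu^2 = 4, so nu = 2; the solution bounded at x = 0 is J_2(x).
Frobenius at x = 0: indicial roots ±nu; for r = nu the recurrence k(k + 2nu) c_k = -c_{k-2} gives the standard series J_nu(x) = sum_{k>=0} (-1)^k / (k! (k+nu)!) (x/2)^(2k+nu). Evaluate the first 4 terms:
  k = 0: (-1)^0 / (0! * 2! * 2^2) x^2 = 1/(1*2*4) x^2 = (1/8) x^2
  k = 1: (-1)^1 / (1! * 3! * 2^4) x^4 = -1/(1*6*16) x^4 = (-1/96) x^4
  k = 2: (-1)^2 / (2! * 4! * 2^6) x^6 = 1/(2*24*64) x^6 = (1/3072) x^6
  k = 3: (-1)^3 / (3! * 5! * 2^8) x^8 = -1/(6*120*256) x^8 = (-1/184320) x^8
Hence J_2(x) = -x^8/184320 + x^6/3072 - x^4/96 + x^2/8 + ....

J_2(x); series = -x^8/184320 + x^6/3072 - x^4/96 + x^2/8


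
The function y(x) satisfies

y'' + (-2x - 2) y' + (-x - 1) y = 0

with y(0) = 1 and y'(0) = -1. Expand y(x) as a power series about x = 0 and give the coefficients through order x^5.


Ansatz: y(x) = sum_{n>=0} a_n x^n, so y'(x) = sum_{n>=1} n a_n x^(n-1) and y''(x) = sum_{n>=2} n(n-1) a_n x^(n-2).
Substitute into P(x) y'' + Q(x) y' + R(x) y = 0 with P(x) = 1, Q(x) = -2x - 2, R(x) = -x - 1, and match powers of x.
Initial conditions: a_0 = 1, a_1 = -1.
Setting the coefficient of each power of x to zero and solving order by order (substituting the coefficients already found):
  x^0: 2 a_2 - 2 a_1 - a_0 = 0  ->  2 a_2 = 2 a_1 + a_0 = -1  ->  a_2 = -1/2
  x^1: 6 a_3 - 4 a_2 - 3 a_1 - a_0 = 0  ->  6 a_3 = 4 a_2 + 3 a_1 + a_0 = -4  ->  a_3 = -2/3
  x^2: 12 a_4 - 6 a_3 - 5 a_2 - a_1 = 0  ->  12 a_4 = 6 a_3 + 5 a_2 + a_1 = -15/2  ->  a_4 = -5/8
  x^3: 20 a_5 - 8 a_4 - 7 a_3 - a_2 = 0  ->  20 a_5 = 8 a_4 + 7 a_3 + a_2 = -61/6  ->  a_5 = -61/120
Truncated series: y(x) = 1 - x - (1/2) x^2 - (2/3) x^3 - (5/8) x^4 - (61/120) x^5 + O(x^6).

a_0 = 1; a_1 = -1; a_2 = -1/2; a_3 = -2/3; a_4 = -5/8; a_5 = -61/120


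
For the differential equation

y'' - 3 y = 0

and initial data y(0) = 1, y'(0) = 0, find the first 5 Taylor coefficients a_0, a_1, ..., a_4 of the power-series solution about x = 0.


Ansatz: y(x) = sum_{n>=0} a_n x^n, so y'(x) = sum_{n>=1} n a_n x^(n-1) and y''(x) = sum_{n>=2} n(n-1) a_n x^(n-2).
Substitute into P(x) y'' + Q(x) y' + R(x) y = 0 with P(x) = 1, Q(x) = 0, R(x) = -3, and match powers of x.
Initial conditions: a_0 = 1, a_1 = 0.
Setting the coefficient of each power of x to zero and solving order by order (substituting the coefficients already found):
  x^0: 2 a_2 - 3 a_0 = 0  ->  2 a_2 = 3 a_0 = 3  ->  a_2 = 3/2
  x^1: 6 a_3 - 3 a_1 = 0  ->  6 a_3 = 3 a_1 = 0  ->  a_3 = 0
  x^2: 12 a_4 - 3 a_2 = 0  ->  12 a_4 = 3 a_2 = 9/2  ->  a_4 = 3/8
Truncated series: y(x) = 1 + (3/2) x^2 + (3/8) x^4 + O(x^5).

a_0 = 1; a_1 = 0; a_2 = 3/2; a_3 = 0; a_4 = 3/8


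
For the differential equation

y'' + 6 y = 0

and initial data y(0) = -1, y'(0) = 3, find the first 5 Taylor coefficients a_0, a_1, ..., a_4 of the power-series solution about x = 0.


Ansatz: y(x) = sum_{n>=0} a_n x^n, so y'(x) = sum_{n>=1} n a_n x^(n-1) and y''(x) = sum_{n>=2} n(n-1) a_n x^(n-2).
Substitute into P(x) y'' + Q(x) y' + R(x) y = 0 with P(x) = 1, Q(x) = 0, R(x) = 6, and match powers of x.
Initial conditions: a_0 = -1, a_1 = 3.
Setting the coefficient of each power of x to zero and solving order by order (substituting the coefficients already found):
  x^0: 2 a_2 + 6 a_0 = 0  ->  2 a_2 = -6 a_0 = 6  ->  a_2 = 3
  x^1: 6 a_3 + 6 a_1 = 0  ->  6 a_3 = -6 a_1 = -18  ->  a_3 = -3
  x^2: 12 a_4 + 6 a_2 = 0  ->  12 a_4 = -6 a_2 = -18  ->  a_4 = -3/2
Truncated series: y(x) = -1 + 3 x + 3 x^2 - 3 x^3 - (3/2) x^4 + O(x^5).

a_0 = -1; a_1 = 3; a_2 = 3; a_3 = -3; a_4 = -3/2


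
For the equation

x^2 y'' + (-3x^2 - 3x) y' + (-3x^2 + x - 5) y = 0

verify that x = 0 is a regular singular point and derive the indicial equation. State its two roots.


Divide by x^2 to reach normal form y'' + P_1(x) y' + P_2(x) y = 0 with P_1(x) = -3 - 3/x and P_2(x) = -3 + 1/x - 5/x^2.
x = 0 is a singular point because the y'-coefficient -3 - 3/x has a pole at x = 0 and the y-coefficient -3 + 1/x - 5/x^2 has a pole at x = 0.
It is a regular singular point because x P_1(x) = p(x) = -3x - 3 and x^2 P_2(x) = q(x) = -3x^2 + x - 5 are polynomials, hence analytic at x = 0.
p(0) = -3,  q(0) = -5.
Indicial equation: r(r-1) + p(0) r + q(0) = 0, i.e. r^2 + (p(0) - 1) r + q(0) = 0, i.e. r^2 - 4 r - 5 = 0.
Discriminant: (-4)^2 - 4(-5) = 36, so r = (4 ± 6)/2.
Solving: r_1 = 5, r_2 = -1.

indicial: r^2 - 4 r - 5 = 0; roots r_1 = 5, r_2 = -1


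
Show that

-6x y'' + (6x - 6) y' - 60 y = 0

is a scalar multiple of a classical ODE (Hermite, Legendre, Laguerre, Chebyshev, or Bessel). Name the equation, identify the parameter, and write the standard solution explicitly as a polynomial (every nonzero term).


All three coefficients share the factor -6; dividing through by -6 gives  x y'' + (1 - x) y' + 10 y = 0.
This matches the Laguerre equation x y'' + (1 - x) y' + n y = 0 with n = 10; the polynomial solution is L_10(x).
With y = sum_k a_k x^k, matching x^k gives (k+1)k a_{k+1} + (k+1) a_{k+1} - k a_k + n a_k = 0, i.e. (k+1)^2 a_{k+1} = (k - n) a_k = (k - 10) a_k. The right side vanishes at k = 10, so the series terminates at degree 10.
Standard normalization L_n(0) = 1 gives a_0 = 1. Work upward with a_{k+1} = (k - 10) a_k / (k+1)^2:
  a_1 = (0 - 10)(1) / 1^2 = -10/1 = -10
  a_2 = (1 - 10)(-10) / 2^2 = 90/4 = 45/2
  a_3 = (2 - 10)(45/2) / 3^2 = -180/9 = -20
  a_4 = (3 - 10)(-20) / 4^2 = 140/16 = 35/4
  a_5 = (4 - 10)(35/4) / 5^2 = (-105/2)/25 = -21/10
  a_6 = (5 - 10)(-21/10) / 6^2 = (21/2)/36 = 7/24
  a_7 = (6 - 10)(7/24) / 7^2 = (-7/6)/49 = -1/42
  a_8 = (7 - 10)(-1/42) / 8^2 = (1/14)/64 = 1/896
  a_9 = (8 - 10)(1/896) / 9^2 = (-1/448)/81 = -1/36288
  a_10 = (9 - 10)(-1/36288) / 10^2 = (1/36288)/100 = 1/3628800
Hence L_10(x) = x^10/3628800 - x^9/36288 + x^8/896 - x^7/42 + 7 x^6/24 - 21 x^5/10 + 35 x^4/4 - 20 x^3 + 45 x^2/2 - 10 x + 1.

L_10(x); series = x^10/3628800 - x^9/36288 + x^8/896 - x^7/42 + 7 x^6/24 - 21 x^5/10 + 35 x^4/4 - 20 x^3 + 45 x^2/2 - 10 x + 1


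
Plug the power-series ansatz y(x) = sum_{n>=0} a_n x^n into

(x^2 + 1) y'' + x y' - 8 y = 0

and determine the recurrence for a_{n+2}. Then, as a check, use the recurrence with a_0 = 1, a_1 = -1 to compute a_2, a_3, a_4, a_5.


Substitute y = sum_n a_n x^n.
(1 + 1 x^2) y'' contributes (n+2)(n+1) a_{n+2} + n(n-1) a_n at x^n.
x y'(x) contributes n a_n at x^n.
-8 y(x) contributes -8 a_n at x^n.
Matching x^n: (n+2)(n+1) a_{n+2} + (n(n-1) + n - 8) a_n = 0.
Thus a_{n+2} = (-n(n-1) - n + 8) / ((n+1)(n+2)) * a_n.

Check with a_0 = 1, a_1 = -1 (apply the recurrence for n = 0, 1, 2, 3): a_0 = 1, a_1 = -1, a_2 = 4, a_3 = -7/6, a_4 = 4/3, a_5 = 7/120.

a_(n+2) = (-n(n-1) - n + 8) / ((n+1)(n+2)) * a_n; check: a_0 = 1, a_1 = -1, a_2 = 4, a_3 = -7/6, a_4 = 4/3, a_5 = 7/120


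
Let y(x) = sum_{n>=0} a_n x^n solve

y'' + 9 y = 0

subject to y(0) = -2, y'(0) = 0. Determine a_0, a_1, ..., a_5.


Ansatz: y(x) = sum_{n>=0} a_n x^n, so y'(x) = sum_{n>=1} n a_n x^(n-1) and y''(x) = sum_{n>=2} n(n-1) a_n x^(n-2).
Substitute into P(x) y'' + Q(x) y' + R(x) y = 0 with P(x) = 1, Q(x) = 0, R(x) = 9, and match powers of x.
Initial conditions: a_0 = -2, a_1 = 0.
Setting the coefficient of each power of x to zero and solving order by order (substituting the coefficients already found):
  x^0: 2 a_2 + 9 a_0 = 0  ->  2 a_2 = -9 a_0 = 18  ->  a_2 = 9
  x^1: 6 a_3 + 9 a_1 = 0  ->  6 a_3 = -9 a_1 = 0  ->  a_3 = 0
  x^2: 12 a_4 + 9 a_2 = 0  ->  12 a_4 = -9 a_2 = -81  ->  a_4 = -27/4
  x^3: 20 a_5 + 9 a_3 = 0  ->  20 a_5 = -9 a_3 = 0  ->  a_5 = 0
Truncated series: y(x) = -2 + 9 x^2 - (27/4) x^4 + O(x^6).

a_0 = -2; a_1 = 0; a_2 = 9; a_3 = 0; a_4 = -27/4; a_5 = 0


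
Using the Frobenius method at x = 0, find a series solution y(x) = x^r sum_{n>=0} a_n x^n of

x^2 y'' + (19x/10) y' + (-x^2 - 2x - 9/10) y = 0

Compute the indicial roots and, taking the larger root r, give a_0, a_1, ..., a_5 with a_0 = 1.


Write in Frobenius form y'' + (p(x)/x) y' + (q(x)/x^2) y = 0:
  p(x) = 19/10,  q(x) = -x^2 - 2x - 9/10.
Indicial equation: r(r-1) + (19/10) r + (-9/10) = 0 -> roots r_1 = 3/5, r_2 = -3/2.
Take r = r_1 = 3/5. Let y(x) = x^r sum_{n>=0} a_n x^n with a_0 = 1.
Substitute y = x^r sum a_n x^n and match x^{r+n}. The recurrence is
  D(n) a_n - 2 a_{n-1} - 1 a_{n-2} = 0,  where D(n) = (r+n)(r+n-1) + (19/10)(r+n) + (-9/10).
  a_n = [2 a_{n-1} + 1 a_{n-2}] / D(n).
Since the indicial polynomial factors as (r - r_1)(r - r_2), D(n) = (r_1 + n - r_1)(r_1 + n - r_2) = n(n + 21/10).
Evaluating step by step (a_0 = 1):
  n = 1: D(1) = 1(1 + 21/10) = 31/10; numerator = 2(1) = 2; a_1 = (2)/(31/10) = 20/31
  n = 2: D(2) = 2(2 + 21/10) = 41/5; numerator = 2(20/31) + 1(1) = 71/31; a_2 = (71/31)/(41/5) = 355/1271
  n = 3: D(3) = 3(3 + 21/10) = 153/10; numerator = 2(355/1271) + 1(20/31) = 1530/1271; a_3 = (1530/1271)/(153/10) = 100/1271
  n = 4: D(4) = 4(4 + 21/10) = 122/5; numerator = 2(100/1271) + 1(355/1271) = 555/1271; a_4 = (555/1271)/(122/5) = 2775/155062
  n = 5: D(5) = 5(5 + 21/10) = 71/2; numerator = 2(2775/155062) + 1(100/1271) = 8875/77531; a_5 = (8875/77531)/(71/2) = 250/77531

r = 3/5; a_0 = 1; a_1 = 20/31; a_2 = 355/1271; a_3 = 100/1271; a_4 = 2775/155062; a_5 = 250/77531


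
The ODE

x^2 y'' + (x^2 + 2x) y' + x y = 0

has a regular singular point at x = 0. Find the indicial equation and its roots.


Divide by x^2 to reach normal form y'' + P_1(x) y' + P_2(x) y = 0 with P_1(x) = 1 + 2/x and P_2(x) = 1/x.
x = 0 is a singular point because the y'-coefficient 1 + 2/x has a pole at x = 0 and the y-coefficient 1/x has a pole at x = 0.
It is a regular singular point because x P_1(x) = p(x) = x + 2 and x^2 P_2(x) = q(x) = x are polynomials, hence analytic at x = 0.
p(0) = 2,  q(0) = 0.
Indicial equation: r(r-1) + p(0) r + q(0) = 0, i.e. r^2 + (p(0) - 1) r + q(0) = 0, i.e. r^2 + 1 r = 0.
Discriminant: (1)^2 - 4(0) = 1, so r = (-1 ± 1)/2.
Solving: r_1 = 0, r_2 = -1.

indicial: r^2 + 1 r = 0; roots r_1 = 0, r_2 = -1


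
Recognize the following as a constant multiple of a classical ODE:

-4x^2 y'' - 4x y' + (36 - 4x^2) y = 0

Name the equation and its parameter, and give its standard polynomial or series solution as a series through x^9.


All three coefficients share the factor -4; dividing through by -4 gives  x^2 y'' + x y' + (x^2 - 9) y = 0.
This matches the Bessel equation x^2 y'' + x y' + (x^2 - nu^2) y = 0 with nu^2 = 9, so nu = 3; the solution bounded at x = 0 is J_3(x).
Frobenius at x = 0: indicial roots ±nu; for r = nu the recurrence k(k + 2nu) c_k = -c_{k-2} gives the standard series J_nu(x) = sum_{k>=0} (-1)^k / (k! (k+nu)!) (x/2)^(2k+nu). Evaluate the first 4 terms:
  k = 0: (-1)^0 / (0! * 3! * 2^3) x^3 = 1/(1*6*8) x^3 = (1/48) x^3
  k = 1: (-1)^1 / (1! * 4! * 2^5) x^5 = -1/(1*24*32) x^5 = (-1/768) x^5
  k = 2: (-1)^2 / (2! * 5! * 2^7) x^7 = 1/(2*120*128) x^7 = (1/30720) x^7
  k = 3: (-1)^3 / (3! * 6! * 2^9) x^9 = -1/(6*720*512) x^9 = (-1/2211840) x^9
Hence J_3(x) = -x^9/2211840 + x^7/30720 - x^5/768 + x^3/48 + ....

J_3(x); series = -x^9/2211840 + x^7/30720 - x^5/768 + x^3/48


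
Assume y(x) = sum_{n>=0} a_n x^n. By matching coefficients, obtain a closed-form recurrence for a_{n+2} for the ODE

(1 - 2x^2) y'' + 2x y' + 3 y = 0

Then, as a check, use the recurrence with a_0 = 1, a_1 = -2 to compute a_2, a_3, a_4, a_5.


Substitute y = sum_n a_n x^n.
(1 - 2 x^2) y'' contributes (n+2)(n+1) a_{n+2} - 2 n(n-1) a_n at x^n.
2 x y'(x) contributes 2 n a_n at x^n.
3 y(x) contributes 3 a_n at x^n.
Matching x^n: (n+2)(n+1) a_{n+2} + (-2 n(n-1) + 2 n + 3) a_n = 0.
Thus a_{n+2} = (2 n(n-1) - 2 n - 3) / ((n+1)(n+2)) * a_n.

Check with a_0 = 1, a_1 = -2 (apply the recurrence for n = 0, 1, 2, 3): a_0 = 1, a_1 = -2, a_2 = -3/2, a_3 = 5/3, a_4 = 3/8, a_5 = 1/4.

a_(n+2) = (2 n(n-1) - 2 n - 3) / ((n+1)(n+2)) * a_n; check: a_0 = 1, a_1 = -2, a_2 = -3/2, a_3 = 5/3, a_4 = 3/8, a_5 = 1/4


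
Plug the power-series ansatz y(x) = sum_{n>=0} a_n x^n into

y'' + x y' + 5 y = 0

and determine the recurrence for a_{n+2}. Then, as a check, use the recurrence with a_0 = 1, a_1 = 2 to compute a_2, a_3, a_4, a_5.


Substitute y = sum_n a_n x^n.
y''(x) has coefficient (n+2)(n+1) a_{n+2} at x^n;
x y'(x) has coefficient n a_n at x^n (shift);
5 y(x) has coefficient 5 a_n at x^n.
Matching x^n: (n+2)(n+1) a_{n+2} + (n + 5) a_n = 0.
Thus a_{n+2} = (-n - 5) / ((n+1)(n+2)) * a_n.

Check with a_0 = 1, a_1 = 2 (apply the recurrence for n = 0, 1, 2, 3): a_0 = 1, a_1 = 2, a_2 = -5/2, a_3 = -2, a_4 = 35/24, a_5 = 4/5.

a_(n+2) = (-n - 5) / ((n+1)(n+2)) * a_n; check: a_0 = 1, a_1 = 2, a_2 = -5/2, a_3 = -2, a_4 = 35/24, a_5 = 4/5


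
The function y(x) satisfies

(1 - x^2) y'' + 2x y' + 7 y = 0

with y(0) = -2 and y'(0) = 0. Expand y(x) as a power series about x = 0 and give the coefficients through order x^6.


Ansatz: y(x) = sum_{n>=0} a_n x^n, so y'(x) = sum_{n>=1} n a_n x^(n-1) and y''(x) = sum_{n>=2} n(n-1) a_n x^(n-2).
Substitute into P(x) y'' + Q(x) y' + R(x) y = 0 with P(x) = 1 - x^2, Q(x) = 2x, R(x) = 7, and match powers of x.
Initial conditions: a_0 = -2, a_1 = 0.
Setting the coefficient of each power of x to zero and solving order by order (substituting the coefficients already found):
  x^0: 2 a_2 + 7 a_0 = 0  ->  2 a_2 = -7 a_0 = 14  ->  a_2 = 7
  x^1: 6 a_3 + 9 a_1 = 0  ->  6 a_3 = -9 a_1 = 0  ->  a_3 = 0
  x^2: 12 a_4 + 9 a_2 = 0  ->  12 a_4 = -9 a_2 = -63  ->  a_4 = -21/4
  x^3: 20 a_5 + 7 a_3 = 0  ->  20 a_5 = -7 a_3 = 0  ->  a_5 = 0
  x^4: 30 a_6 + 3 a_4 = 0  ->  30 a_6 = -3 a_4 = 63/4  ->  a_6 = 21/40
Truncated series: y(x) = -2 + 7 x^2 - (21/4) x^4 + (21/40) x^6 + O(x^7).

a_0 = -2; a_1 = 0; a_2 = 7; a_3 = 0; a_4 = -21/4; a_5 = 0; a_6 = 21/40


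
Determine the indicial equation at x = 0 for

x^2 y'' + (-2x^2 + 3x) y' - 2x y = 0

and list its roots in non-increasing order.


Divide by x^2 to reach normal form y'' + P_1(x) y' + P_2(x) y = 0 with P_1(x) = -2 + 3/x and P_2(x) = -2/x.
x = 0 is a singular point because the y'-coefficient -2 + 3/x has a pole at x = 0 and the y-coefficient -2/x has a pole at x = 0.
It is a regular singular point because x P_1(x) = p(x) = 3 - 2x and x^2 P_2(x) = q(x) = -2x are polynomials, hence analytic at x = 0.
p(0) = 3,  q(0) = 0.
Indicial equation: r(r-1) + p(0) r + q(0) = 0, i.e. r^2 + (p(0) - 1) r + q(0) = 0, i.e. r^2 + 2 r = 0.
Discriminant: (2)^2 - 4(0) = 4, so r = (-2 ± 2)/2.
Solving: r_1 = 0, r_2 = -2.

indicial: r^2 + 2 r = 0; roots r_1 = 0, r_2 = -2


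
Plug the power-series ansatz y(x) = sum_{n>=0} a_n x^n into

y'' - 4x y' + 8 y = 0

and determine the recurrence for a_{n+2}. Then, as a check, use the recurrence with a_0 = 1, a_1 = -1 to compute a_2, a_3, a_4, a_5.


Substitute y = sum_n a_n x^n.
y''(x) has coefficient (n+2)(n+1) a_{n+2} at x^n;
-4 x y'(x) has coefficient -4 n a_n at x^n (shift);
8 y(x) has coefficient 8 a_n at x^n.
Matching x^n: (n+2)(n+1) a_{n+2} + (-4n + 8) a_n = 0.
Thus a_{n+2} = (4n - 8) / ((n+1)(n+2)) * a_n.

Check with a_0 = 1, a_1 = -1 (apply the recurrence for n = 0, 1, 2, 3): a_0 = 1, a_1 = -1, a_2 = -4, a_3 = 2/3, a_4 = 0, a_5 = 2/15.

a_(n+2) = (4n - 8) / ((n+1)(n+2)) * a_n; check: a_0 = 1, a_1 = -1, a_2 = -4, a_3 = 2/3, a_4 = 0, a_5 = 2/15


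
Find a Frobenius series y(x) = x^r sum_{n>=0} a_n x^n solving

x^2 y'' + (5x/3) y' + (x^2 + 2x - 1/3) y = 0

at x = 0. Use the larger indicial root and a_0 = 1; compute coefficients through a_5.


Write in Frobenius form y'' + (p(x)/x) y' + (q(x)/x^2) y = 0:
  p(x) = 5/3,  q(x) = x^2 + 2x - 1/3.
Indicial equation: r(r-1) + (5/3) r + (-1/3) = 0 -> roots r_1 = 1/3, r_2 = -1.
Take r = r_1 = 1/3. Let y(x) = x^r sum_{n>=0} a_n x^n with a_0 = 1.
Substitute y = x^r sum a_n x^n and match x^{r+n}. The recurrence is
  D(n) a_n + 2 a_{n-1} + 1 a_{n-2} = 0,  where D(n) = (r+n)(r+n-1) + (5/3)(r+n) + (-1/3).
  a_n = [-2 a_{n-1} - 1 a_{n-2}] / D(n).
Since the indicial polynomial factors as (r - r_1)(r - r_2), D(n) = (r_1 + n - r_1)(r_1 + n - r_2) = n(n + 4/3).
Evaluating step by step (a_0 = 1):
  n = 1: D(1) = 1(1 + 4/3) = 7/3; numerator = -2(1) = -2; a_1 = (-2)/(7/3) = -6/7
  n = 2: D(2) = 2(2 + 4/3) = 20/3; numerator = -2(-6/7) - 1(1) = 5/7; a_2 = (5/7)/(20/3) = 3/28
  n = 3: D(3) = 3(3 + 4/3) = 13; numerator = -2(3/28) - 1(-6/7) = 9/14; a_3 = (9/14)/(13) = 9/182
  n = 4: D(4) = 4(4 + 4/3) = 64/3; numerator = -2(9/182) - 1(3/28) = -75/364; a_4 = (-75/364)/(64/3) = -225/23296
  n = 5: D(5) = 5(5 + 4/3) = 95/3; numerator = -2(-225/23296) - 1(9/182) = -27/896; a_5 = (-27/896)/(95/3) = -81/85120

r = 1/3; a_0 = 1; a_1 = -6/7; a_2 = 3/28; a_3 = 9/182; a_4 = -225/23296; a_5 = -81/85120


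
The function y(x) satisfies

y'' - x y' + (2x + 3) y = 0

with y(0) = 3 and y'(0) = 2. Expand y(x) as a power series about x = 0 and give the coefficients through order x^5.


Ansatz: y(x) = sum_{n>=0} a_n x^n, so y'(x) = sum_{n>=1} n a_n x^(n-1) and y''(x) = sum_{n>=2} n(n-1) a_n x^(n-2).
Substitute into P(x) y'' + Q(x) y' + R(x) y = 0 with P(x) = 1, Q(x) = -x, R(x) = 2x + 3, and match powers of x.
Initial conditions: a_0 = 3, a_1 = 2.
Setting the coefficient of each power of x to zero and solving order by order (substituting the coefficients already found):
  x^0: 2 a_2 + 3 a_0 = 0  ->  2 a_2 = -3 a_0 = -9  ->  a_2 = -9/2
  x^1: 6 a_3 + 2 a_1 + 2 a_0 = 0  ->  6 a_3 = -2 a_1 - 2 a_0 = -10  ->  a_3 = -5/3
  x^2: 12 a_4 + a_2 + 2 a_1 = 0  ->  12 a_4 = -a_2 - 2 a_1 = 1/2  ->  a_4 = 1/24
  x^3: 20 a_5 + 2 a_2 = 0  ->  20 a_5 = -2 a_2 = 9  ->  a_5 = 9/20
Truncated series: y(x) = 3 + 2 x - (9/2) x^2 - (5/3) x^3 + (1/24) x^4 + (9/20) x^5 + O(x^6).

a_0 = 3; a_1 = 2; a_2 = -9/2; a_3 = -5/3; a_4 = 1/24; a_5 = 9/20


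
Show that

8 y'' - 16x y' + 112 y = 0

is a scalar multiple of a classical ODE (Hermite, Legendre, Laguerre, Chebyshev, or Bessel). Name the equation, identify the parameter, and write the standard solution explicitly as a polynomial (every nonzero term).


All three coefficients share the factor 8; dividing through by 8 gives  y'' - 2x y' + 14 y = 0.
This matches the Hermite equation y'' - 2x y' + 2n y = 0 with 2n = 14, so n = 7; the polynomial solution is H_7(x).
With y = sum_k a_k x^k, matching x^k gives (k+2)(k+1) a_{k+2} = 2(k - n) a_k = 2(k - 7) a_k. The right side vanishes at k = 7, so the series with the parity of 7 terminates at degree 7.
Standard normalization: leading coefficient of H_n is 2^n, so a_7 = 2^7 = 128. Work downward with a_k = (k+1)(k+2) a_{k+2} / (2(k - n)):
  a_5 = (6)(7)(128) / (2(5 - 7)) = 5376/(-4) = -1344
  a_3 = (4)(5)(-1344) / (2(3 - 7)) = -26880/(-8) = 3360
  a_1 = (2)(3)(3360) / (2(1 - 7)) = 20160/(-12) = -1680
Hence H_7(x) = 128 x^7 - 1344 x^5 + 3360 x^3 - 1680 x.

H_7(x); series = 128 x^7 - 1344 x^5 + 3360 x^3 - 1680 x


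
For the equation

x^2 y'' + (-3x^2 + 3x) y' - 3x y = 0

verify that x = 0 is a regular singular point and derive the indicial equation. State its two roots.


Divide by x^2 to reach normal form y'' + P_1(x) y' + P_2(x) y = 0 with P_1(x) = -3 + 3/x and P_2(x) = -3/x.
x = 0 is a singular point because the y'-coefficient -3 + 3/x has a pole at x = 0 and the y-coefficient -3/x has a pole at x = 0.
It is a regular singular point because x P_1(x) = p(x) = 3 - 3x and x^2 P_2(x) = q(x) = -3x are polynomials, hence analytic at x = 0.
p(0) = 3,  q(0) = 0.
Indicial equation: r(r-1) + p(0) r + q(0) = 0, i.e. r^2 + (p(0) - 1) r + q(0) = 0, i.e. r^2 + 2 r = 0.
Discriminant: (2)^2 - 4(0) = 4, so r = (-2 ± 2)/2.
Solving: r_1 = 0, r_2 = -2.

indicial: r^2 + 2 r = 0; roots r_1 = 0, r_2 = -2
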